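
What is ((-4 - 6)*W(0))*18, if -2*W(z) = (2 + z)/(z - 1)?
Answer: -180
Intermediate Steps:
W(z) = -(2 + z)/(2*(-1 + z)) (W(z) = -(2 + z)/(2*(z - 1)) = -(2 + z)/(2*(-1 + z)))
((-4 - 6)*W(0))*18 = ((-4 - 6)*((-2 - 1*0)/(2*(-1 + 0))))*18 = -5*(-2 + 0)/(-1)*18 = -5*(-1)*(-2)*18 = -10*1*18 = -10*18 = -180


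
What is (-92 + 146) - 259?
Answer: -205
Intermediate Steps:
(-92 + 146) - 259 = 54 - 259 = -205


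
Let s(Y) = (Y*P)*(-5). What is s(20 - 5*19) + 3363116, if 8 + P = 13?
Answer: 3364991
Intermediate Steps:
P = 5 (P = -8 + 13 = 5)
s(Y) = -25*Y (s(Y) = (Y*5)*(-5) = (5*Y)*(-5) = -25*Y)
s(20 - 5*19) + 3363116 = -25*(20 - 5*19) + 3363116 = -25*(20 - 95) + 3363116 = -25*(-75) + 3363116 = 1875 + 3363116 = 3364991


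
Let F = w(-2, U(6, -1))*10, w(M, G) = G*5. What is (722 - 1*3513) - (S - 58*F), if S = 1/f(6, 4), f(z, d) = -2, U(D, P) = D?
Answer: 29219/2 ≈ 14610.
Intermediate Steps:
w(M, G) = 5*G
F = 300 (F = (5*6)*10 = 30*10 = 300)
S = -½ (S = 1/(-2) = -½ ≈ -0.50000)
(722 - 1*3513) - (S - 58*F) = (722 - 1*3513) - (-½ - 58*300) = (722 - 3513) - (-½ - 17400) = -2791 - 1*(-34801/2) = -2791 + 34801/2 = 29219/2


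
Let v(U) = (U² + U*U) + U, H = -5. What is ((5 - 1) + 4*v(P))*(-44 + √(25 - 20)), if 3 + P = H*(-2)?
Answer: -18656 + 424*√5 ≈ -17708.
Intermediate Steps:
P = 7 (P = -3 - 5*(-2) = -3 + 10 = 7)
v(U) = U + 2*U² (v(U) = (U² + U²) + U = 2*U² + U = U + 2*U²)
((5 - 1) + 4*v(P))*(-44 + √(25 - 20)) = ((5 - 1) + 4*(7*(1 + 2*7)))*(-44 + √(25 - 20)) = (4 + 4*(7*(1 + 14)))*(-44 + √5) = (4 + 4*(7*15))*(-44 + √5) = (4 + 4*105)*(-44 + √5) = (4 + 420)*(-44 + √5) = 424*(-44 + √5) = -18656 + 424*√5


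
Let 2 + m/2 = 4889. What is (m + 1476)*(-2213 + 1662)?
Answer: -6198750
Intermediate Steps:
m = 9774 (m = -4 + 2*4889 = -4 + 9778 = 9774)
(m + 1476)*(-2213 + 1662) = (9774 + 1476)*(-2213 + 1662) = 11250*(-551) = -6198750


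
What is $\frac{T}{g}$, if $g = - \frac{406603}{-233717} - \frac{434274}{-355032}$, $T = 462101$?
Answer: $\frac{6390626853422724}{40975715459} \approx 1.5596 \cdot 10^{5}$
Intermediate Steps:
$g = \frac{40975715459}{13829502324}$ ($g = \left(-406603\right) \left(- \frac{1}{233717}\right) - - \frac{72379}{59172} = \frac{406603}{233717} + \frac{72379}{59172} = \frac{40975715459}{13829502324} \approx 2.9629$)
$\frac{T}{g} = \frac{462101}{\frac{40975715459}{13829502324}} = 462101 \cdot \frac{13829502324}{40975715459} = \frac{6390626853422724}{40975715459}$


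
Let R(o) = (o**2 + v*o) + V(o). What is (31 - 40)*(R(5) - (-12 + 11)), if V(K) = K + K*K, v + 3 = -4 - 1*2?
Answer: -99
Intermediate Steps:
v = -9 (v = -3 + (-4 - 1*2) = -3 + (-4 - 2) = -3 - 6 = -9)
V(K) = K + K**2
R(o) = o**2 - 9*o + o*(1 + o) (R(o) = (o**2 - 9*o) + o*(1 + o) = o**2 - 9*o + o*(1 + o))
(31 - 40)*(R(5) - (-12 + 11)) = (31 - 40)*(2*5*(-4 + 5) - (-12 + 11)) = -9*(2*5*1 - 1*(-1)) = -9*(10 + 1) = -9*11 = -99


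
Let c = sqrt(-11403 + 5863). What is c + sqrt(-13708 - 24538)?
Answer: I*(sqrt(38246) + 2*sqrt(1385)) ≈ 270.0*I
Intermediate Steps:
c = 2*I*sqrt(1385) (c = sqrt(-5540) = 2*I*sqrt(1385) ≈ 74.431*I)
c + sqrt(-13708 - 24538) = 2*I*sqrt(1385) + sqrt(-13708 - 24538) = 2*I*sqrt(1385) + sqrt(-38246) = 2*I*sqrt(1385) + I*sqrt(38246) = I*sqrt(38246) + 2*I*sqrt(1385)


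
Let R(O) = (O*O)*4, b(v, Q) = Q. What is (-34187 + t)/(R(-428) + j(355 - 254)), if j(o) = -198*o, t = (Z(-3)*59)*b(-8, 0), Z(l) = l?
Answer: -34187/712738 ≈ -0.047966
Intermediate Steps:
t = 0 (t = -3*59*0 = -177*0 = 0)
R(O) = 4*O**2 (R(O) = O**2*4 = 4*O**2)
(-34187 + t)/(R(-428) + j(355 - 254)) = (-34187 + 0)/(4*(-428)**2 - 198*(355 - 254)) = -34187/(4*183184 - 198*101) = -34187/(732736 - 19998) = -34187/712738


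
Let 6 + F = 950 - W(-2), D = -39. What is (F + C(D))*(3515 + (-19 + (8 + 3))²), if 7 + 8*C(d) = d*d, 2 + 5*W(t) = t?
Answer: 81175299/20 ≈ 4.0588e+6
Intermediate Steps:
W(t) = -⅖ + t/5
C(d) = -7/8 + d²/8 (C(d) = -7/8 + (d*d)/8 = -7/8 + d²/8)
F = 4724/5 (F = -6 + (950 - (-⅖ + (⅕)*(-2))) = -6 + (950 - (-⅖ - ⅖)) = -6 + (950 - 1*(-⅘)) = -6 + (950 + ⅘) = -6 + 4754/5 = 4724/5 ≈ 944.80)
(F + C(D))*(3515 + (-19 + (8 + 3))²) = (4724/5 + (-7/8 + (⅛)*(-39)²))*(3515 + (-19 + (8 + 3))²) = (4724/5 + (-7/8 + (⅛)*1521))*(3515 + (-19 + 11)²) = (4724/5 + (-7/8 + 1521/8))*(3515 + (-8)²) = (4724/5 + 757/4)*(3515 + 64) = (22681/20)*3579 = 81175299/20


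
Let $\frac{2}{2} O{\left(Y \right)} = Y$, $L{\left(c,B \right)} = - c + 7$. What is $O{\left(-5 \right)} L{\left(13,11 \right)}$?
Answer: $30$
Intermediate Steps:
$L{\left(c,B \right)} = 7 - c$
$O{\left(Y \right)} = Y$
$O{\left(-5 \right)} L{\left(13,11 \right)} = - 5 \left(7 - 13\right) = \left(-5\right) \left(-6\right) = 30$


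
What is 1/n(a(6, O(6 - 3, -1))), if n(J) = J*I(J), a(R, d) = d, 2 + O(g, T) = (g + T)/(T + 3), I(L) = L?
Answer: 1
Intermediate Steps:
O(g, T) = -2 + (T + g)/(3 + T) (O(g, T) = -2 + (g + T)/(T + 3) = -2 + (T + g)/(3 + T))
n(J) = J² (n(J) = J*J = J²)
1/n(a(6, O(6 - 3, -1))) = 1/(((-6 + (6 - 3) - 1*(-1))/(3 - 1))²) = 1/(((-6 + 3 + 1)/2)²) = 1/(((½)*(-2))²) = 1/((-1)²) = 1/1 = 1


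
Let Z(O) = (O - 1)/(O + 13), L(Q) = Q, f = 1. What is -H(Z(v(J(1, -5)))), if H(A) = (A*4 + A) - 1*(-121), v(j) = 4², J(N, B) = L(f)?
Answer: -3584/29 ≈ -123.59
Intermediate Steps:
J(N, B) = 1
v(j) = 16
Z(O) = (-1 + O)/(13 + O)
H(A) = 121 + 5*A (H(A) = (4*A + A) + 121 = 5*A + 121 = 121 + 5*A)
-H(Z(v(J(1, -5)))) = -(121 + 5*((-1 + 16)/(13 + 16))) = -(121 + 5*(15/29)) = -(121 + 75/29) = -1*3584/29 = -3584/29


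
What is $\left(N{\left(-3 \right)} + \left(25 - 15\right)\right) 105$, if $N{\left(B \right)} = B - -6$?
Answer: $1365$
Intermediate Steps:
$N{\left(B \right)} = 6 + B$ ($N{\left(B \right)} = B + 6 = 6 + B$)
$\left(N{\left(-3 \right)} + \left(25 - 15\right)\right) 105 = \left(\left(6 - 3\right) + \left(25 - 15\right)\right) 105 = \left(3 + \left(25 - 15\right)\right) 105 = \left(3 + 10\right) 105 = 13 \cdot 105 = 1365$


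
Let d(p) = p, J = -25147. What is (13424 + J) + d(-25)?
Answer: -11748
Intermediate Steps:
(13424 + J) + d(-25) = (13424 - 25147) - 25 = -11723 - 25 = -11748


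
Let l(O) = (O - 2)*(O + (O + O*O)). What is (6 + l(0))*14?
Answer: 84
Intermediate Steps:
l(O) = (-2 + O)*(O² + 2*O) (l(O) = (-2 + O)*(O + (O + O²)) = (-2 + O)*(O² + 2*O))
(6 + l(0))*14 = (6 + 0*(-4 + 0²))*14 = (6 + 0*(-4 + 0))*14 = (6 + 0*(-4))*14 = (6 + 0)*14 = 6*14 = 84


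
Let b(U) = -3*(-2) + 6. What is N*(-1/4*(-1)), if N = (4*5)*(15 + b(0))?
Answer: 135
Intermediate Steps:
b(U) = 12 (b(U) = 6 + 6 = 12)
N = 540 (N = (4*5)*(15 + 12) = 20*27 = 540)
N*(-1/4*(-1)) = 540*(-1/4*(-1)) = 540*(1/4) = 135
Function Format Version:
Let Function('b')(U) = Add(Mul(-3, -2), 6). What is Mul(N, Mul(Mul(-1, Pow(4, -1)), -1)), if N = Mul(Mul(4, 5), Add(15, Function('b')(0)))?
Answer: 135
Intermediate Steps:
Function('b')(U) = 12 (Function('b')(U) = Add(6, 6) = 12)
N = 540 (N = Mul(Mul(4, 5), Add(15, 12)) = Mul(20, 27) = 540)
Mul(N, Mul(Mul(-1, Pow(4, -1)), -1)) = Mul(540, Mul(Mul(-1, Pow(4, -1)), -1)) = Mul(540, Mul(Mul(-1, Rational(1, 4)), -1)) = Mul(540, Mul(Rational(-1, 4), -1)) = Mul(540, Rational(1, 4)) = 135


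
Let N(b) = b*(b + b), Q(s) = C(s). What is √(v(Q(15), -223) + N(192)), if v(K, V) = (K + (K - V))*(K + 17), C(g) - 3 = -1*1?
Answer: √78041 ≈ 279.36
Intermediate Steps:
C(g) = 2 (C(g) = 3 - 1*1 = 3 - 1 = 2)
Q(s) = 2
v(K, V) = (17 + K)*(-V + 2*K) (v(K, V) = (-V + 2*K)*(17 + K) = (17 + K)*(-V + 2*K))
N(b) = 2*b² (N(b) = b*(2*b) = 2*b²)
√(v(Q(15), -223) + N(192)) = √((-17*(-223) + 2*2² + 34*2 - 1*2*(-223)) + 2*192²) = √((3791 + 2*4 + 68 + 446) + 2*36864) = √((3791 + 8 + 68 + 446) + 73728) = √(4313 + 73728) = √78041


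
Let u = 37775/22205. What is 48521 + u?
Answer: 215489316/4441 ≈ 48523.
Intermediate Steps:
u = 7555/4441 (u = 37775*(1/22205) = 7555/4441 ≈ 1.7012)
48521 + u = 48521 + 7555/4441 = 215489316/4441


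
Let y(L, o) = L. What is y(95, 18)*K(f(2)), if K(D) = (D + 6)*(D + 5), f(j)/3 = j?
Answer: 12540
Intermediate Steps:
f(j) = 3*j
K(D) = (5 + D)*(6 + D) (K(D) = (6 + D)*(5 + D) = (5 + D)*(6 + D))
y(95, 18)*K(f(2)) = 95*(30 + (3*2)**2 + 11*(3*2)) = 95*(30 + 6**2 + 11*6) = 95*(30 + 36 + 66) = 95*132 = 12540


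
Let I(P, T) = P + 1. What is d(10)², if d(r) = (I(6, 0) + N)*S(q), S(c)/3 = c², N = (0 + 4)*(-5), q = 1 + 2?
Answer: 123201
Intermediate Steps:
q = 3
I(P, T) = 1 + P
N = -20 (N = 4*(-5) = -20)
S(c) = 3*c²
d(r) = -351 (d(r) = ((1 + 6) - 20)*(3*3²) = (7 - 20)*(3*9) = -13*27 = -351)
d(10)² = (-351)² = 123201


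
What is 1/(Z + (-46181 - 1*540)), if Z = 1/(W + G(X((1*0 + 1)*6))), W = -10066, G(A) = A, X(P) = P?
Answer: -10060/470013261 ≈ -2.1404e-5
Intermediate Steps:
Z = -1/10060 (Z = 1/(-10066 + (1*0 + 1)*6) = 1/(-10066 + (0 + 1)*6) = 1/(-10066 + 1*6) = 1/(-10066 + 6) = 1/(-10060) = -1/10060 ≈ -9.9404e-5)
1/(Z + (-46181 - 1*540)) = 1/(-1/10060 + (-46181 - 1*540)) = 1/(-1/10060 + (-46181 - 540)) = 1/(-1/10060 - 46721) = 1/(-470013261/10060) = -10060/470013261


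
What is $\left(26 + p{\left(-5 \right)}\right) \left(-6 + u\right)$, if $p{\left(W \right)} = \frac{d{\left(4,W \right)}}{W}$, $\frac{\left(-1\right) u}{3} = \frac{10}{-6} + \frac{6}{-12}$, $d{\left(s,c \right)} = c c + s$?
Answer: $\frac{101}{10} \approx 10.1$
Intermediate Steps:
$d{\left(s,c \right)} = s + c^{2}$ ($d{\left(s,c \right)} = c^{2} + s = s + c^{2}$)
$u = \frac{13}{2}$ ($u = - 3 \left(\frac{10}{-6} + \frac{6}{-12}\right) = - 3 \left(10 \left(- \frac{1}{6}\right) + 6 \left(- \frac{1}{12}\right)\right) = - 3 \left(- \frac{5}{3} - \frac{1}{2}\right) = \left(-3\right) \left(- \frac{13}{6}\right) = \frac{13}{2} \approx 6.5$)
$p{\left(W \right)} = \frac{4 + W^{2}}{W}$
$\left(26 + p{\left(-5 \right)}\right) \left(-6 + u\right) = \left(26 - \left(5 - \frac{4}{-5}\right)\right) \left(-6 + \frac{13}{2}\right) = \left(26 + \left(-5 + 4 \left(- \frac{1}{5}\right)\right)\right) \frac{1}{2} = \left(26 - \frac{29}{5}\right) \frac{1}{2} = \frac{101}{5} \cdot \frac{1}{2} = \frac{101}{10}$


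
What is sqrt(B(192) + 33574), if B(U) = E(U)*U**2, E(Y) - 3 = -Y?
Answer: I*sqrt(6933722) ≈ 2633.2*I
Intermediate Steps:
E(Y) = 3 - Y
B(U) = U**2*(3 - U) (B(U) = (3 - U)*U**2 = U**2*(3 - U))
sqrt(B(192) + 33574) = sqrt(192**2*(3 - 1*192) + 33574) = sqrt(36864*(3 - 192) + 33574) = sqrt(36864*(-189) + 33574) = sqrt(-6967296 + 33574) = sqrt(-6933722) = I*sqrt(6933722)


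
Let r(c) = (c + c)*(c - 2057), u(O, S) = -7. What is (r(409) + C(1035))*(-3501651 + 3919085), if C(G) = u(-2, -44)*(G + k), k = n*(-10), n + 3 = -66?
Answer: -567768263326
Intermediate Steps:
n = -69 (n = -3 - 66 = -69)
k = 690 (k = -69*(-10) = 690)
r(c) = 2*c*(-2057 + c) (r(c) = (2*c)*(-2057 + c) = 2*c*(-2057 + c))
C(G) = -4830 - 7*G (C(G) = -7*(G + 690) = -7*(690 + G) = -4830 - 7*G)
(r(409) + C(1035))*(-3501651 + 3919085) = (2*409*(-2057 + 409) + (-4830 - 7*1035))*(-3501651 + 3919085) = (2*409*(-1648) + (-4830 - 7245))*417434 = (-1348064 - 12075)*417434 = -1360139*417434 = -567768263326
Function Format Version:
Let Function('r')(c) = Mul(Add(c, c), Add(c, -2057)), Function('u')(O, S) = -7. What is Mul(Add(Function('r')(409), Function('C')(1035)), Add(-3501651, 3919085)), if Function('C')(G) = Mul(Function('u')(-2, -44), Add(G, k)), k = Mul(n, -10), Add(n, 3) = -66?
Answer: -567768263326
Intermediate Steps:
n = -69 (n = Add(-3, -66) = -69)
k = 690 (k = Mul(-69, -10) = 690)
Function('r')(c) = Mul(2, c, Add(-2057, c)) (Function('r')(c) = Mul(Mul(2, c), Add(-2057, c)) = Mul(2, c, Add(-2057, c)))
Function('C')(G) = Add(-4830, Mul(-7, G)) (Function('C')(G) = Mul(-7, Add(G, 690)) = Mul(-7, Add(690, G)) = Add(-4830, Mul(-7, G)))
Mul(Add(Function('r')(409), Function('C')(1035)), Add(-3501651, 3919085)) = Mul(Add(Mul(2, 409, Add(-2057, 409)), Add(-4830, Mul(-7, 1035))), Add(-3501651, 3919085)) = Mul(Add(Mul(2, 409, -1648), Add(-4830, -7245)), 417434) = Mul(Add(-1348064, -12075), 417434) = Mul(-1360139, 417434) = -567768263326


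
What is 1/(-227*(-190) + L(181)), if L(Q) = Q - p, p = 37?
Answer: 1/43274 ≈ 2.3109e-5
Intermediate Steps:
L(Q) = -37 + Q (L(Q) = Q - 1*37 = Q - 37 = -37 + Q)
1/(-227*(-190) + L(181)) = 1/(-227*(-190) + (-37 + 181)) = 1/(43130 + 144) = 1/43274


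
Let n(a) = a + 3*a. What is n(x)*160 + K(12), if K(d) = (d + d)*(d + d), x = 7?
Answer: 5056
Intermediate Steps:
n(a) = 4*a
K(d) = 4*d² (K(d) = (2*d)*(2*d) = 4*d²)
n(x)*160 + K(12) = (4*7)*160 + 4*12² = 28*160 + 4*144 = 4480 + 576 = 5056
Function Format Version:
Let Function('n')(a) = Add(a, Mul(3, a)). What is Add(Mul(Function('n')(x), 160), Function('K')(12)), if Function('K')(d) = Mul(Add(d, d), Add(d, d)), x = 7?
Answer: 5056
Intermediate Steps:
Function('n')(a) = Mul(4, a)
Function('K')(d) = Mul(4, Pow(d, 2)) (Function('K')(d) = Mul(Mul(2, d), Mul(2, d)) = Mul(4, Pow(d, 2)))
Add(Mul(Function('n')(x), 160), Function('K')(12)) = Add(Mul(Mul(4, 7), 160), Mul(4, Pow(12, 2))) = Add(Mul(28, 160), Mul(4, 144)) = Add(4480, 576) = 5056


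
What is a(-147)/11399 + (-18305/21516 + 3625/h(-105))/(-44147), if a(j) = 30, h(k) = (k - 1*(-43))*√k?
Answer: 28704664255/10827532245948 - 725*I*√105/57479394 ≈ 0.0026511 - 0.00012925*I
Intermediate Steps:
h(k) = √k*(43 + k) (h(k) = (k + 43)*√k = (43 + k)*√k = √k*(43 + k))
a(-147)/11399 + (-18305/21516 + 3625/h(-105))/(-44147) = 30/11399 + (-18305/21516 + 3625/((√(-105)*(43 - 105))))/(-44147) = 30*(1/11399) + (-18305*1/21516 + 3625/(((I*√105)*(-62))))*(-1/44147) = 30/11399 + (-18305/21516 + 3625/((-62*I*√105)))*(-1/44147) = 30/11399 + (-18305/21516 + 3625*(I*√105/6510))*(-1/44147) = 30/11399 + (-18305/21516 + 725*I*√105/1302)*(-1/44147) = 30/11399 + (18305/949866852 - 725*I*√105/57479394) = 28704664255/10827532245948 - 725*I*√105/57479394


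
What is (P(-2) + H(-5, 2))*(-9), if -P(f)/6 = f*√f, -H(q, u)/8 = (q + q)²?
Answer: 7200 - 108*I*√2 ≈ 7200.0 - 152.74*I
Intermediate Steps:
H(q, u) = -32*q² (H(q, u) = -8*(q + q)² = -8*4*q² = -32*q²)
P(f) = -6*f^(3/2) (P(f) = -6*f*√f = -6*f^(3/2))
(P(-2) + H(-5, 2))*(-9) = (-(-12)*I*√2 - 32*(-5)²)*(-9) = (-(-12)*I*√2 - 32*25)*(-9) = (12*I*√2 - 800)*(-9) = (-800 + 12*I*√2)*(-9) = 7200 - 108*I*√2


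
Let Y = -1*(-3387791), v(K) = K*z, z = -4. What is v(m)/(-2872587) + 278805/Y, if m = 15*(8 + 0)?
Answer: 267505919405/3243908128439 ≈ 0.082464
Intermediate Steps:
m = 120 (m = 15*8 = 120)
v(K) = -4*K (v(K) = K*(-4) = -4*K)
Y = 3387791
v(m)/(-2872587) + 278805/Y = -4*120/(-2872587) + 278805/3387791 = -480*(-1/2872587) + 278805*(1/3387791) = 160/957529 + 278805/3387791 = 267505919405/3243908128439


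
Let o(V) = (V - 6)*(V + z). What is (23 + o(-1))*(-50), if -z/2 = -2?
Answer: -100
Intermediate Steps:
z = 4 (z = -2*(-2) = 4)
o(V) = (-6 + V)*(4 + V) (o(V) = (V - 6)*(V + 4) = (-6 + V)*(4 + V))
(23 + o(-1))*(-50) = (23 + (-24 + (-1)² - 2*(-1)))*(-50) = (23 + (-24 + 1 + 2))*(-50) = (23 - 21)*(-50) = 2*(-50) = -100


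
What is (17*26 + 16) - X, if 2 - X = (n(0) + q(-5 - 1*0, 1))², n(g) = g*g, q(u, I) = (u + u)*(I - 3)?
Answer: 856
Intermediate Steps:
q(u, I) = 2*u*(-3 + I) (q(u, I) = (2*u)*(-3 + I) = 2*u*(-3 + I))
n(g) = g²
X = -398 (X = 2 - (0² + 2*(-5 - 1*0)*(-3 + 1))² = 2 - (0 + 2*(-5 + 0)*(-2))² = 2 - (0 + 2*(-5)*(-2))² = 2 - (0 + 20)² = 2 - 1*20² = 2 - 1*400 = 2 - 400 = -398)
(17*26 + 16) - X = (17*26 + 16) - 1*(-398) = (442 + 16) + 398 = 458 + 398 = 856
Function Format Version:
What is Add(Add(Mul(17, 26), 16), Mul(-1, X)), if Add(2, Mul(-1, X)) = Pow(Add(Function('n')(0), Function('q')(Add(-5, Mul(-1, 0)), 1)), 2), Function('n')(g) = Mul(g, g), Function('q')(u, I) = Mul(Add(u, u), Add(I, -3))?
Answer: 856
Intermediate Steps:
Function('q')(u, I) = Mul(2, u, Add(-3, I)) (Function('q')(u, I) = Mul(Mul(2, u), Add(-3, I)) = Mul(2, u, Add(-3, I)))
Function('n')(g) = Pow(g, 2)
X = -398 (X = Add(2, Mul(-1, Pow(Add(Pow(0, 2), Mul(2, Add(-5, Mul(-1, 0)), Add(-3, 1))), 2))) = Add(2, Mul(-1, Pow(Add(0, Mul(2, Add(-5, 0), -2)), 2))) = Add(2, Mul(-1, Pow(Add(0, Mul(2, -5, -2)), 2))) = Add(2, Mul(-1, Pow(Add(0, 20), 2))) = Add(2, Mul(-1, Pow(20, 2))) = Add(2, Mul(-1, 400)) = Add(2, -400) = -398)
Add(Add(Mul(17, 26), 16), Mul(-1, X)) = Add(Add(Mul(17, 26), 16), Mul(-1, -398)) = Add(Add(442, 16), 398) = Add(458, 398) = 856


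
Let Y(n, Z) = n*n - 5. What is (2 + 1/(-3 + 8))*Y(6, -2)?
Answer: 341/5 ≈ 68.200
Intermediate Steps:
Y(n, Z) = -5 + n**2 (Y(n, Z) = n**2 - 5 = -5 + n**2)
(2 + 1/(-3 + 8))*Y(6, -2) = (2 + 1/(-3 + 8))*(-5 + 6**2) = (2 + 1/5)*(-5 + 36) = (2 + 1/5)*31 = (11/5)*31 = 341/5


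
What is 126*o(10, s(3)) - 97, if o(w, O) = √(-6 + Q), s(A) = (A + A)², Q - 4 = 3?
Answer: 29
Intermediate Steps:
Q = 7 (Q = 4 + 3 = 7)
s(A) = 4*A² (s(A) = (2*A)² = 4*A²)
o(w, O) = 1 (o(w, O) = √(-6 + 7) = √1 = 1)
126*o(10, s(3)) - 97 = 126*1 - 97 = 126 - 97 = 29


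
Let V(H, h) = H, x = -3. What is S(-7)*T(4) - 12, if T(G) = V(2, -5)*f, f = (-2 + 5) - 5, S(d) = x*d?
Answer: -96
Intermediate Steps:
S(d) = -3*d
f = -2 (f = 3 - 5 = -2)
T(G) = -4 (T(G) = 2*(-2) = -4)
S(-7)*T(4) - 12 = -3*(-7)*(-4) - 12 = 21*(-4) - 12 = -84 - 12 = -96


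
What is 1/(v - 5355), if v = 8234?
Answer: 1/2879 ≈ 0.00034734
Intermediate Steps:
1/(v - 5355) = 1/(8234 - 5355) = 1/2879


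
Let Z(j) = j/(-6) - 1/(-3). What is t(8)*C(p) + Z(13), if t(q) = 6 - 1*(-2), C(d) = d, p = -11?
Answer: -539/6 ≈ -89.833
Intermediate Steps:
t(q) = 8 (t(q) = 6 + 2 = 8)
Z(j) = ⅓ - j/6 (Z(j) = j*(-⅙) - 1*(-⅓) = -j/6 + ⅓ = ⅓ - j/6)
t(8)*C(p) + Z(13) = 8*(-11) + (⅓ - ⅙*13) = -88 + (⅓ - 13/6) = -88 - 11/6 = -539/6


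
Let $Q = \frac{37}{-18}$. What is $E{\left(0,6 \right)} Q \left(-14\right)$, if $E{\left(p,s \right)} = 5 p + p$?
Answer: $0$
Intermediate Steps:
$Q = - \frac{37}{18}$ ($Q = 37 \left(- \frac{1}{18}\right) = - \frac{37}{18} \approx -2.0556$)
$E{\left(p,s \right)} = 6 p$
$E{\left(0,6 \right)} Q \left(-14\right) = 6 \cdot 0 \left(- \frac{37}{18}\right) \left(-14\right) = 0 \left(- \frac{37}{18}\right) \left(-14\right) = 0 \left(-14\right) = 0$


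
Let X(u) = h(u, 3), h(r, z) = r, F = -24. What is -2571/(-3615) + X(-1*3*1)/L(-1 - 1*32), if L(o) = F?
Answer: 8061/9640 ≈ 0.83620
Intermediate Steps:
X(u) = u
L(o) = -24
-2571/(-3615) + X(-1*3*1)/L(-1 - 1*32) = -2571/(-3615) + (-1*3*1)/(-24) = -2571*(-1/3615) - 3*1*(-1/24) = 857/1205 - 3*(-1/24) = 857/1205 + ⅛ = 8061/9640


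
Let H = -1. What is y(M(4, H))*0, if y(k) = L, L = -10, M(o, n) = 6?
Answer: 0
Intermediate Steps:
y(k) = -10
y(M(4, H))*0 = -10*0 = 0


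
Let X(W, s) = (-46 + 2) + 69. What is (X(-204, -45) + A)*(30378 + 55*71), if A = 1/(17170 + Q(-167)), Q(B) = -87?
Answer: 14641446508/17083 ≈ 8.5708e+5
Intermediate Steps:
X(W, s) = 25 (X(W, s) = -44 + 69 = 25)
A = 1/17083 (A = 1/(17170 - 87) = 1/17083 ≈ 5.8538e-5)
(X(-204, -45) + A)*(30378 + 55*71) = (25 + 1/17083)*(30378 + 55*71) = 427076*(30378 + 3905)/17083 = (427076/17083)*34283 = 14641446508/17083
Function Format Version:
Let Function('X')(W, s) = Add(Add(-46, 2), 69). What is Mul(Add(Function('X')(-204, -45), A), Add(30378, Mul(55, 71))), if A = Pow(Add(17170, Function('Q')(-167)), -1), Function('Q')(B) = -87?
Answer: Rational(14641446508, 17083) ≈ 8.5708e+5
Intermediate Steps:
Function('X')(W, s) = 25 (Function('X')(W, s) = Add(-44, 69) = 25)
A = Rational(1, 17083) (A = Pow(Add(17170, -87), -1) = Pow(17083, -1) = Rational(1, 17083) ≈ 5.8538e-5)
Mul(Add(Function('X')(-204, -45), A), Add(30378, Mul(55, 71))) = Mul(Add(25, Rational(1, 17083)), Add(30378, Mul(55, 71))) = Mul(Rational(427076, 17083), Add(30378, 3905)) = Mul(Rational(427076, 17083), 34283) = Rational(14641446508, 17083)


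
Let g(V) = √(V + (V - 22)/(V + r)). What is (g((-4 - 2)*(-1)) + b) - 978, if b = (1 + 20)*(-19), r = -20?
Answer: -1377 + 5*√14/7 ≈ -1374.3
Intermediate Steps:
b = -399 (b = 21*(-19) = -399)
g(V) = √(V + (-22 + V)/(-20 + V)) (g(V) = √(V + (V - 22)/(V - 20)) = √(V + (-22 + V)/(-20 + V)))
(g((-4 - 2)*(-1)) + b) - 978 = (√((-22 + (-4 - 2)*(-1) + ((-4 - 2)*(-1))*(-20 + (-4 - 2)*(-1)))/(-20 + (-4 - 2)*(-1))) - 399) - 978 = (√((-22 - 6*(-1) + (-6*(-1))*(-20 - 6*(-1)))/(-20 - 6*(-1))) - 399) - 978 = (√((-22 + 6 + 6*(-20 + 6))/(-20 + 6)) - 399) - 978 = (√((-22 + 6 + 6*(-14))/(-14)) - 399) - 978 = (√(-(-22 + 6 - 84)/14) - 399) - 978 = (√(-1/14*(-100)) - 399) - 978 = (√(50/7) - 399) - 978 = (5*√14/7 - 399) - 978 = (-399 + 5*√14/7) - 978 = -1377 + 5*√14/7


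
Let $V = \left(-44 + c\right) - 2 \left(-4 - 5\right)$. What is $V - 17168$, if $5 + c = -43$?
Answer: $-17242$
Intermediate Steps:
$c = -48$ ($c = -5 - 43 = -48$)
$V = -74$ ($V = \left(-44 - 48\right) - 2 \left(-4 - 5\right) = -92 - -18 = -92 + 18 = -74$)
$V - 17168 = -74 - 17168 = -17242$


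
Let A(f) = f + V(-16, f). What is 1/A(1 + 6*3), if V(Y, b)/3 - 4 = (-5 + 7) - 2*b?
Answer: -1/77 ≈ -0.012987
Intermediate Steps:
V(Y, b) = 18 - 6*b (V(Y, b) = 12 + 3*((-5 + 7) - 2*b) = 12 + 3*(2 - 2*b) = 12 + (6 - 6*b) = 18 - 6*b)
A(f) = 18 - 5*f (A(f) = f + (18 - 6*f) = 18 - 5*f)
1/A(1 + 6*3) = 1/(18 - 5*(1 + 6*3)) = 1/(18 - 5*(1 + 18)) = 1/(18 - 5*19) = 1/(18 - 95) = 1/(-77) = -1/77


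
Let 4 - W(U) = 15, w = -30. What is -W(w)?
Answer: 11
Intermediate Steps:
W(U) = -11 (W(U) = 4 - 1*15 = 4 - 15 = -11)
-W(w) = -1*(-11) = 11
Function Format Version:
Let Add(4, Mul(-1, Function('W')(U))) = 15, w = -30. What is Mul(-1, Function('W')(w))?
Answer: 11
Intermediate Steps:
Function('W')(U) = -11 (Function('W')(U) = Add(4, Mul(-1, 15)) = Add(4, -15) = -11)
Mul(-1, Function('W')(w)) = Mul(-1, -11) = 11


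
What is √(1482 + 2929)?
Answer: √4411 ≈ 66.415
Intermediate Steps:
√(1482 + 2929) = √4411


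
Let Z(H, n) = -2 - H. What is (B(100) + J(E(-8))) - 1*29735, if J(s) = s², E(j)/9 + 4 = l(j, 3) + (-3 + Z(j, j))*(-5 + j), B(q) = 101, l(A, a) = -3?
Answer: 141762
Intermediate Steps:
E(j) = -63 + 9*(-5 + j)*(-5 - j) (E(j) = -36 + 9*(-3 + (-3 + (-2 - j))*(-5 + j)) = -36 + 9*(-3 + (-5 - j)*(-5 + j)) = -36 + 9*(-3 + (-5 + j)*(-5 - j)) = -36 + (-27 + 9*(-5 + j)*(-5 - j)) = -63 + 9*(-5 + j)*(-5 - j))
(B(100) + J(E(-8))) - 1*29735 = (101 + (162 - 9*(-8)²)²) - 1*29735 = (101 + (162 - 9*64)²) - 29735 = (101 + (162 - 576)²) - 29735 = (101 + (-414)²) - 29735 = (101 + 171396) - 29735 = 171497 - 29735 = 141762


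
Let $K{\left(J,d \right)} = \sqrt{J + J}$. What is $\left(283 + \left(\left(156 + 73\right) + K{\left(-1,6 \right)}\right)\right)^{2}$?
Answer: $\left(512 + i \sqrt{2}\right)^{2} \approx 2.6214 \cdot 10^{5} + 1448.0 i$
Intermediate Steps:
$K{\left(J,d \right)} = \sqrt{2} \sqrt{J}$ ($K{\left(J,d \right)} = \sqrt{2 J} = \sqrt{2} \sqrt{J}$)
$\left(283 + \left(\left(156 + 73\right) + K{\left(-1,6 \right)}\right)\right)^{2} = \left(283 + \left(\left(156 + 73\right) + \sqrt{2} \sqrt{-1}\right)\right)^{2} = \left(283 + \left(229 + \sqrt{2} i\right)\right)^{2} = \left(283 + \left(229 + i \sqrt{2}\right)\right)^{2} = \left(512 + i \sqrt{2}\right)^{2}$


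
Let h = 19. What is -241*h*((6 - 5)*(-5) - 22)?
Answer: 123633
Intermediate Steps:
-241*h*((6 - 5)*(-5) - 22) = -4579*((6 - 5)*(-5) - 22) = -4579*(1*(-5) - 22) = -4579*(-5 - 22) = -4579*(-27) = -241*(-513) = 123633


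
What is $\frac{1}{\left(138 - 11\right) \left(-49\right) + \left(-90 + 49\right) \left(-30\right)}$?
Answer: $- \frac{1}{4993} \approx -0.00020028$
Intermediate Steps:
$\frac{1}{\left(138 - 11\right) \left(-49\right) + \left(-90 + 49\right) \left(-30\right)} = \frac{1}{127 \left(-49\right) - -1230} = \frac{1}{-6223 + 1230} = \frac{1}{-4993} = - \frac{1}{4993}$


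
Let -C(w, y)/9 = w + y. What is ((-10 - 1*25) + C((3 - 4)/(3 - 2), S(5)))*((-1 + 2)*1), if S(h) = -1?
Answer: -17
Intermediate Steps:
C(w, y) = -9*w - 9*y (C(w, y) = -9*(w + y) = -9*w - 9*y)
((-10 - 1*25) + C((3 - 4)/(3 - 2), S(5)))*((-1 + 2)*1) = ((-10 - 1*25) + (-9*(3 - 4)/(3 - 2) - 9*(-1)))*((-1 + 2)*1) = ((-10 - 25) + (-(-9)/1 + 9))*(1*1) = (-35 + (-(-9) + 9))*1 = (-35 + (-9*(-1) + 9))*1 = (-35 + (9 + 9))*1 = (-35 + 18)*1 = -17*1 = -17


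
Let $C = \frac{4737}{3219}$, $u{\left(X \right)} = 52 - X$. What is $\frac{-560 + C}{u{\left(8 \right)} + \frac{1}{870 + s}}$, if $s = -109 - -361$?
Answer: $- \frac{672415722}{52972937} \approx -12.694$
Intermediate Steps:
$C = \frac{1579}{1073}$ ($C = 4737 \cdot \frac{1}{3219} = \frac{1579}{1073} \approx 1.4716$)
$s = 252$ ($s = -109 + 361 = 252$)
$\frac{-560 + C}{u{\left(8 \right)} + \frac{1}{870 + s}} = \frac{-560 + \frac{1579}{1073}}{\left(52 - 8\right) + \frac{1}{870 + 252}} = - \frac{599301}{1073 \left(\left(52 - 8\right) + \frac{1}{1122}\right)} = - \frac{599301}{1073 \left(44 + \frac{1}{1122}\right)} = - \frac{599301}{1073 \cdot \frac{49369}{1122}} = \left(- \frac{599301}{1073}\right) \frac{1122}{49369} = - \frac{672415722}{52972937}$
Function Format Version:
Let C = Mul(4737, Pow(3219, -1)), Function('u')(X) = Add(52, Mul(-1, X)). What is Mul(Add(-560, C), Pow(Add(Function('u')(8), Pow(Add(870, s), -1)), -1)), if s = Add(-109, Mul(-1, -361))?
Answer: Rational(-672415722, 52972937) ≈ -12.694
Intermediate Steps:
C = Rational(1579, 1073) (C = Mul(4737, Rational(1, 3219)) = Rational(1579, 1073) ≈ 1.4716)
s = 252 (s = Add(-109, 361) = 252)
Mul(Add(-560, C), Pow(Add(Function('u')(8), Pow(Add(870, s), -1)), -1)) = Mul(Add(-560, Rational(1579, 1073)), Pow(Add(Add(52, Mul(-1, 8)), Pow(Add(870, 252), -1)), -1)) = Mul(Rational(-599301, 1073), Pow(Add(Add(52, -8), Pow(1122, -1)), -1)) = Mul(Rational(-599301, 1073), Pow(Add(44, Rational(1, 1122)), -1)) = Mul(Rational(-599301, 1073), Pow(Rational(49369, 1122), -1)) = Mul(Rational(-599301, 1073), Rational(1122, 49369)) = Rational(-672415722, 52972937)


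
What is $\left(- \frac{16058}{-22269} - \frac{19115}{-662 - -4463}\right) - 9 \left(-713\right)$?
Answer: $\frac{60310991344}{9404941} \approx 6412.7$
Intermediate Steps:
$\left(- \frac{16058}{-22269} - \frac{19115}{-662 - -4463}\right) - 9 \left(-713\right) = \left(\left(-16058\right) \left(- \frac{1}{22269}\right) - \frac{19115}{-662 + 4463}\right) - -6417 = \left(\frac{16058}{22269} - \frac{19115}{3801}\right) + 6417 = - \frac{40515053}{9404941} + 6417 = \frac{60310991344}{9404941}$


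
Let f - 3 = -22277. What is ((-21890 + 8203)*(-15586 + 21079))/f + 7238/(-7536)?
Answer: 141603885041/41964216 ≈ 3374.4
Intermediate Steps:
f = -22274 (f = 3 - 22277 = -22274)
((-21890 + 8203)*(-15586 + 21079))/f + 7238/(-7536) = ((-21890 + 8203)*(-15586 + 21079))/(-22274) + 7238/(-7536) = -13687*5493*(-1/22274) + 7238*(-1/7536) = -75182691*(-1/22274) - 3619/3768 = 75182691/22274 - 3619/3768 = 141603885041/41964216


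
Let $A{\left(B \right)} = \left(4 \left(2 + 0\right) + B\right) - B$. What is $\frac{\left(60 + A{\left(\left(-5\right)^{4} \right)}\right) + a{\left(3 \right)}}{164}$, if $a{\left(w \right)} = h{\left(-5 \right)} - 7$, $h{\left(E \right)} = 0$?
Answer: $\frac{61}{164} \approx 0.37195$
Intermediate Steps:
$a{\left(w \right)} = -7$ ($a{\left(w \right)} = 0 - 7 = -7$)
$A{\left(B \right)} = 8$ ($A{\left(B \right)} = \left(4 \cdot 2 + B\right) - B = \left(8 + B\right) - B = 8$)
$\frac{\left(60 + A{\left(\left(-5\right)^{4} \right)}\right) + a{\left(3 \right)}}{164} = \frac{\left(60 + 8\right) - 7}{164} = \left(68 - 7\right) \frac{1}{164} = 61 \cdot \frac{1}{164} = \frac{61}{164}$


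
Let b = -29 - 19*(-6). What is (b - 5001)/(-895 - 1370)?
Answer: 4916/2265 ≈ 2.1704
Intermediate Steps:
b = 85 (b = -29 + 114 = 85)
(b - 5001)/(-895 - 1370) = (85 - 5001)/(-895 - 1370) = -4916/(-2265) = -4916*(-1/2265) = 4916/2265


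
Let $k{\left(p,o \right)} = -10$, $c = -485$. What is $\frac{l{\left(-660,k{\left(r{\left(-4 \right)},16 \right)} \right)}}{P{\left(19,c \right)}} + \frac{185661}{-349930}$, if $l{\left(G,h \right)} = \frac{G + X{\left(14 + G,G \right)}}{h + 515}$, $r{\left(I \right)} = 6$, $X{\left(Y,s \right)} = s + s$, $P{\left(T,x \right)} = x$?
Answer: $- \frac{255886623}{489752030} \approx -0.52248$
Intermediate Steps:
$X{\left(Y,s \right)} = 2 s$
$l{\left(G,h \right)} = \frac{3 G}{515 + h}$ ($l{\left(G,h \right)} = \frac{G + 2 G}{h + 515} = \frac{3 G}{515 + h}$)
$\frac{l{\left(-660,k{\left(r{\left(-4 \right)},16 \right)} \right)}}{P{\left(19,c \right)}} + \frac{185661}{-349930} = \frac{3 \left(-660\right) \frac{1}{515 - 10}}{-485} + \frac{185661}{-349930} = 3 \left(-660\right) \frac{1}{505} \left(- \frac{1}{485}\right) + 185661 \left(- \frac{1}{349930}\right) = 3 \left(-660\right) \frac{1}{505} \left(- \frac{1}{485}\right) - \frac{26523}{49990} = \left(- \frac{396}{101}\right) \left(- \frac{1}{485}\right) - \frac{26523}{49990} = \frac{396}{48985} - \frac{26523}{49990} = - \frac{255886623}{489752030}$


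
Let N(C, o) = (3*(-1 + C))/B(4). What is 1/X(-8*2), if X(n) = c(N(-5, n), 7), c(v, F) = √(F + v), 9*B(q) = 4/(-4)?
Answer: 1/13 ≈ 0.076923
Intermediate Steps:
B(q) = -⅑ (B(q) = (4/(-4))/9 = (4*(-¼))/9 = (⅑)*(-1) = -⅑)
N(C, o) = 27 - 27*C (N(C, o) = (3*(-1 + C))/(-⅑) = (-3 + 3*C)*(-9) = 27 - 27*C)
X(n) = 13 (X(n) = √(7 + (27 - 27*(-5))) = √(7 + (27 + 135)) = √(7 + 162) = √169 = 13)
1/X(-8*2) = 1/13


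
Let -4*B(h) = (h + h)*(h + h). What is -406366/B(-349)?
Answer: 406366/121801 ≈ 3.3363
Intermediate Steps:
B(h) = -h² (B(h) = -(h + h)*(h + h)/4 = -2*h*2*h/4 = -h²)
-406366/B(-349) = -406366/((-1*(-349)²)) = -406366/((-1*121801)) = -406366/(-121801) = -406366*(-1/121801) = 406366/121801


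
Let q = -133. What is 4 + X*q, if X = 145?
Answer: -19281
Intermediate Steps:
4 + X*q = 4 + 145*(-133) = 4 - 19285 = -19281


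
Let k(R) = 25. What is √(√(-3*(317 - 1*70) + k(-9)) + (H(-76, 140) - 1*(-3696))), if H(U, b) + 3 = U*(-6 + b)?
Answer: √(-6491 + 2*I*√179) ≈ 0.1661 + 80.567*I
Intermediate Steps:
H(U, b) = -3 + U*(-6 + b)
√(√(-3*(317 - 1*70) + k(-9)) + (H(-76, 140) - 1*(-3696))) = √(√(-3*(317 - 1*70) + 25) + ((-3 - 6*(-76) - 76*140) - 1*(-3696))) = √(√(-3*(317 - 70) + 25) + ((-3 + 456 - 10640) + 3696)) = √(√(-3*247 + 25) + (-10187 + 3696)) = √(√(-741 + 25) - 6491) = √(√(-716) - 6491) = √(2*I*√179 - 6491) = √(-6491 + 2*I*√179)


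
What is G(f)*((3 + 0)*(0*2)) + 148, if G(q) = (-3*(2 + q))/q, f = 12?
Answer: 148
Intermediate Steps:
G(q) = (-6 - 3*q)/q
G(f)*((3 + 0)*(0*2)) + 148 = (-3 - 6/12)*((3 + 0)*(0*2)) + 148 = (-3 - 6*1/12)*(3*0) + 148 = (-3 - 1/2)*0 + 148 = -7/2*0 + 148 = 0 + 148 = 148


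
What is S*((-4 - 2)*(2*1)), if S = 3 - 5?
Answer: 24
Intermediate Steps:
S = -2
S*((-4 - 2)*(2*1)) = -2*(-4 - 2)*2*1 = -(-12)*2 = -2*(-12) = 24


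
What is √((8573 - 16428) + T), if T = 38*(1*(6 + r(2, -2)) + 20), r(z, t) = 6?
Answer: I*√6639 ≈ 81.48*I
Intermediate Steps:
T = 1216 (T = 38*(1*(6 + 6) + 20) = 38*(1*12 + 20) = 38*(12 + 20) = 38*32 = 1216)
√((8573 - 16428) + T) = √((8573 - 16428) + 1216) = √(-7855 + 1216) = √(-6639) = I*√6639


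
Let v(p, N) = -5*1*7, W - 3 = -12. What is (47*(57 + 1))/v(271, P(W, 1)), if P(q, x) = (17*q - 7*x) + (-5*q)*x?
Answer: -2726/35 ≈ -77.886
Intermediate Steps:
W = -9 (W = 3 - 12 = -9)
P(q, x) = -7*x + 17*q - 5*q*x (P(q, x) = (-7*x + 17*q) - 5*q*x = -7*x + 17*q - 5*q*x)
v(p, N) = -35 (v(p, N) = -5*7 = -35)
(47*(57 + 1))/v(271, P(W, 1)) = (47*(57 + 1))/(-35) = (47*58)*(-1/35) = 2726*(-1/35) = -2726/35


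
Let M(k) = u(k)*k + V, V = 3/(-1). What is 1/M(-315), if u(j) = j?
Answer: 1/99222 ≈ 1.0078e-5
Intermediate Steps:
V = -3 (V = 3*(-1) = -3)
M(k) = -3 + k² (M(k) = k*k - 3 = k² - 3 = -3 + k²)
1/M(-315) = 1/(-3 + (-315)²) = 1/(-3 + 99225) = 1/99222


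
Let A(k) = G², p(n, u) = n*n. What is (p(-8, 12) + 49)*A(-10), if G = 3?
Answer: 1017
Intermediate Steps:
p(n, u) = n²
A(k) = 9 (A(k) = 3² = 9)
(p(-8, 12) + 49)*A(-10) = ((-8)² + 49)*9 = (64 + 49)*9 = 113*9 = 1017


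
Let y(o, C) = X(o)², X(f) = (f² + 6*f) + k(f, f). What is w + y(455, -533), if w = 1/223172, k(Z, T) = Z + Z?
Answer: 9904315831837701/223172 ≈ 4.4380e+10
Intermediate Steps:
k(Z, T) = 2*Z
X(f) = f² + 8*f (X(f) = (f² + 6*f) + 2*f = f² + 8*f)
y(o, C) = o²*(8 + o)² (y(o, C) = (o*(8 + o))² = o²*(8 + o)²)
w = 1/223172 ≈ 4.4808e-6
w + y(455, -533) = 1/223172 + 455²*(8 + 455)² = 1/223172 + 207025*463² = 1/223172 + 207025*214369 = 1/223172 + 44379742225 = 9904315831837701/223172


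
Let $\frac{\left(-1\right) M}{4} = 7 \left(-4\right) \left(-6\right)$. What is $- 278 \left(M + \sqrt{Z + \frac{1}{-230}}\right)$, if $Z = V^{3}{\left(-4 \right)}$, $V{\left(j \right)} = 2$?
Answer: $186816 - \frac{139 \sqrt{422970}}{115} \approx 1.8603 \cdot 10^{5}$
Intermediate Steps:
$Z = 8$ ($Z = 2^{3} = 8$)
$M = -672$ ($M = - 4 \cdot 7 \left(-4\right) \left(-6\right) = - 4 \left(\left(-28\right) \left(-6\right)\right) = \left(-4\right) 168 = -672$)
$- 278 \left(M + \sqrt{Z + \frac{1}{-230}}\right) = - 278 \left(-672 + \sqrt{8 + \frac{1}{-230}}\right) = - 278 \left(-672 + \sqrt{8 - \frac{1}{230}}\right) = - 278 \left(-672 + \sqrt{\frac{1839}{230}}\right) = - 278 \left(-672 + \frac{\sqrt{422970}}{230}\right) = 186816 - \frac{139 \sqrt{422970}}{115}$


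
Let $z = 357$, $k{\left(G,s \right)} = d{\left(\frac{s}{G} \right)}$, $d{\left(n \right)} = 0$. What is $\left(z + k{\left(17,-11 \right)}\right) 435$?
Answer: $155295$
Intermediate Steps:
$k{\left(G,s \right)} = 0$
$\left(z + k{\left(17,-11 \right)}\right) 435 = \left(357 + 0\right) 435 = 357 \cdot 435 = 155295$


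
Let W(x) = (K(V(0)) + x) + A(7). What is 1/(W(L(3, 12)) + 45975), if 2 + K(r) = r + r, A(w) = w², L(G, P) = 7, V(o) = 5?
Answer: 1/46039 ≈ 2.1721e-5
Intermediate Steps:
K(r) = -2 + 2*r (K(r) = -2 + (r + r) = -2 + 2*r)
W(x) = 57 + x (W(x) = ((-2 + 2*5) + x) + 7² = ((-2 + 10) + x) + 49 = (8 + x) + 49 = 57 + x)
1/(W(L(3, 12)) + 45975) = 1/((57 + 7) + 45975) = 1/(64 + 45975) = 1/46039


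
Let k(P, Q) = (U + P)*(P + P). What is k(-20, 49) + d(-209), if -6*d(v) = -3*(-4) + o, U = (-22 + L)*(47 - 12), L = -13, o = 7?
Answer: 298781/6 ≈ 49797.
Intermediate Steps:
U = -1225 (U = (-22 - 13)*(47 - 12) = -35*35 = -1225)
d(v) = -19/6 (d(v) = -(-3*(-4) + 7)/6 = -(12 + 7)/6 = -⅙*19 = -19/6)
k(P, Q) = 2*P*(-1225 + P) (k(P, Q) = (-1225 + P)*(P + P) = (-1225 + P)*(2*P) = 2*P*(-1225 + P))
k(-20, 49) + d(-209) = 2*(-20)*(-1225 - 20) - 19/6 = 2*(-20)*(-1245) - 19/6 = 49800 - 19/6 = 298781/6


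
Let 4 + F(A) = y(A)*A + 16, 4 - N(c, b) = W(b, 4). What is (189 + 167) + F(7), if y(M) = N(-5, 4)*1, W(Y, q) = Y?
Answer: 368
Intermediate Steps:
N(c, b) = 4 - b
y(M) = 0 (y(M) = (4 - 1*4)*1 = (4 - 4)*1 = 0*1 = 0)
F(A) = 12 (F(A) = -4 + (0*A + 16) = -4 + (0 + 16) = -4 + 16 = 12)
(189 + 167) + F(7) = (189 + 167) + 12 = 356 + 12 = 368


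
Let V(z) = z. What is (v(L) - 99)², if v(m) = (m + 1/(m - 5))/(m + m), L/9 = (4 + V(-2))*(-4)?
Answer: 1192828755889/122943744 ≈ 9702.2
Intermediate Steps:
L = -72 (L = 9*((4 - 2)*(-4)) = 9*(2*(-4)) = 9*(-8) = -72)
v(m) = (m + 1/(-5 + m))/(2*m) (v(m) = (m + 1/(-5 + m))/((2*m)) = (m + 1/(-5 + m))*(1/(2*m)) = (m + 1/(-5 + m))/(2*m))
(v(L) - 99)² = ((½)*(1 + (-72)² - 5*(-72))/(-72*(-5 - 72)) - 99)² = ((½)*(-1/72)*(1 + 5184 + 360)/(-77) - 99)² = ((½)*(-1/72)*(-1/77)*5545 - 99)² = (5545/11088 - 99)² = (-1092167/11088)² = 1192828755889/122943744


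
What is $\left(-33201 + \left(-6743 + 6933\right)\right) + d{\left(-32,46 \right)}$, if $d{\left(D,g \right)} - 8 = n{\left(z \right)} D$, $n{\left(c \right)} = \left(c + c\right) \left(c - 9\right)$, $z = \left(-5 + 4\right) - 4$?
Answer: $-37483$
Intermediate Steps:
$z = -5$ ($z = -1 - 4 = -5$)
$n{\left(c \right)} = 2 c \left(-9 + c\right)$
$d{\left(D,g \right)} = 8 + 140 D$ ($d{\left(D,g \right)} = 8 + 2 \left(-5\right) \left(-9 - 5\right) D = 8 + 2 \left(-5\right) \left(-14\right) D = 8 + 140 D$)
$\left(-33201 + \left(-6743 + 6933\right)\right) + d{\left(-32,46 \right)} = \left(-33201 + \left(-6743 + 6933\right)\right) + \left(8 + 140 \left(-32\right)\right) = \left(-33201 + 190\right) + \left(8 - 4480\right) = -33011 - 4472 = -37483$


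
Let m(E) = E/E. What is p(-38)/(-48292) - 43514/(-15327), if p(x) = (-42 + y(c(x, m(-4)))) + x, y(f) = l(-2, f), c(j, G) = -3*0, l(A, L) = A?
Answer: 1051317451/370085742 ≈ 2.8407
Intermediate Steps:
m(E) = 1
c(j, G) = 0
y(f) = -2
p(x) = -44 + x (p(x) = (-42 - 2) + x = -44 + x)
p(-38)/(-48292) - 43514/(-15327) = (-44 - 38)/(-48292) - 43514/(-15327) = -82*(-1/48292) - 43514*(-1/15327) = 41/24146 + 43514/15327 = 1051317451/370085742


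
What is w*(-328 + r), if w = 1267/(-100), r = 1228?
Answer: -11403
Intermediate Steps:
w = -1267/100 (w = 1267*(-1/100) = -1267/100 ≈ -12.670)
w*(-328 + r) = -1267*(-328 + 1228)/100 = -1267/100*900 = -11403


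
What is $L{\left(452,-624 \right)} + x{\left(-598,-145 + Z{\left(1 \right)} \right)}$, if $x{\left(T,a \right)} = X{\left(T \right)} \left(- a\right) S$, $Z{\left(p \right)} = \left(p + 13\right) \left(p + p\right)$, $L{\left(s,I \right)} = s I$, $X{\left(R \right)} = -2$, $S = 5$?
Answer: $-283218$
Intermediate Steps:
$L{\left(s,I \right)} = I s$
$Z{\left(p \right)} = 2 p \left(13 + p\right)$ ($Z{\left(p \right)} = \left(13 + p\right) 2 p = 2 p \left(13 + p\right)$)
$x{\left(T,a \right)} = 10 a$ ($x{\left(T,a \right)} = - 2 \left(- a\right) 5 = 2 a 5 = 10 a$)
$L{\left(452,-624 \right)} + x{\left(-598,-145 + Z{\left(1 \right)} \right)} = \left(-624\right) 452 + 10 \left(-145 + 2 \cdot 1 \left(13 + 1\right)\right) = -282048 + 10 \left(-145 + 2 \cdot 1 \cdot 14\right) = -282048 + 10 \left(-145 + 28\right) = -282048 + 10 \left(-117\right) = -282048 - 1170 = -283218$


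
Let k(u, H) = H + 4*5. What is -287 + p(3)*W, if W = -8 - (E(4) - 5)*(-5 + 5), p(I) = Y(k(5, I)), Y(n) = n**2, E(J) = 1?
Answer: -4519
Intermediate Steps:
k(u, H) = 20 + H (k(u, H) = H + 20 = 20 + H)
p(I) = (20 + I)**2
W = -8 (W = -8 - (1 - 5)*(-5 + 5) = -8 - (-4)*0 = -8 - 1*0 = -8 + 0 = -8)
-287 + p(3)*W = -287 + (20 + 3)**2*(-8) = -287 + 23**2*(-8) = -287 + 529*(-8) = -287 - 4232 = -4519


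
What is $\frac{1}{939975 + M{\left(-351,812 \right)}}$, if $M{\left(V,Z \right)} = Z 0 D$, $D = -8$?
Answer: $\frac{1}{939975} \approx 1.0639 \cdot 10^{-6}$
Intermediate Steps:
$M{\left(V,Z \right)} = 0$ ($M{\left(V,Z \right)} = Z 0 \left(-8\right) = 0 \left(-8\right) = 0$)
$\frac{1}{939975 + M{\left(-351,812 \right)}} = \frac{1}{939975 + 0} = \frac{1}{939975}$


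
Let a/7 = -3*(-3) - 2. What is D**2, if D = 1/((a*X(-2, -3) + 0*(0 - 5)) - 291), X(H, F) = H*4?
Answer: 1/466489 ≈ 2.1437e-6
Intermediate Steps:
X(H, F) = 4*H
a = 49 (a = 7*(-3*(-3) - 2) = 7*(9 - 2) = 7*7 = 49)
D = -1/683 (D = 1/((49*(4*(-2)) + 0*(0 - 5)) - 291) = 1/((49*(-8) + 0*(-5)) - 291) = 1/((-392 + 0) - 291) = 1/(-392 - 291) = 1/(-683) = -1/683 ≈ -0.0014641)
D**2 = (-1/683)**2 = 1/466489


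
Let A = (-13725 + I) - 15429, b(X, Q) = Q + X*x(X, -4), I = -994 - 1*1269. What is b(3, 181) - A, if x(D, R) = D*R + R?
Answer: 31550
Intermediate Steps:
I = -2263 (I = -994 - 1269 = -2263)
x(D, R) = R + D*R
b(X, Q) = Q + X*(-4 - 4*X) (b(X, Q) = Q + X*(-4*(1 + X)) = Q + X*(-4 - 4*X))
A = -31417 (A = (-13725 - 2263) - 15429 = -15988 - 15429 = -31417)
b(3, 181) - A = (181 - 4*3*(1 + 3)) - 1*(-31417) = (181 - 4*3*4) + 31417 = (181 - 48) + 31417 = 133 + 31417 = 31550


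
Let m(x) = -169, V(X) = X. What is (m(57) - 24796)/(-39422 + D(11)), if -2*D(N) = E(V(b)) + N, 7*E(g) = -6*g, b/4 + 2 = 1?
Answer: 349510/552009 ≈ 0.63316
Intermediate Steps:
b = -4 (b = -8 + 4*1 = -8 + 4 = -4)
E(g) = -6*g/7 (E(g) = (-6*g)/7 = -6*g/7)
D(N) = -12/7 - N/2 (D(N) = -(-6/7*(-4) + N)/2 = -(24/7 + N)/2 = -12/7 - N/2)
(m(57) - 24796)/(-39422 + D(11)) = (-169 - 24796)/(-39422 + (-12/7 - ½*11)) = -24965/(-39422 + (-12/7 - 11/2)) = -24965/(-39422 - 101/14) = -24965/(-552009/14) = -24965*(-14/552009) = 349510/552009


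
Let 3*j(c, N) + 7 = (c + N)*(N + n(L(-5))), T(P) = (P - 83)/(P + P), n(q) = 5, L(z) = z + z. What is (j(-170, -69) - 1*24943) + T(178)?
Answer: -21195955/1068 ≈ -19846.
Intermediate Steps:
L(z) = 2*z
T(P) = (-83 + P)/(2*P) (T(P) = (-83 + P)/((2*P)) = (-83 + P)*(1/(2*P)) = (-83 + P)/(2*P))
j(c, N) = -7/3 + (5 + N)*(N + c)/3 (j(c, N) = -7/3 + ((c + N)*(N + 5))/3 = -7/3 + ((N + c)*(5 + N))/3 = -7/3 + ((5 + N)*(N + c))/3 = -7/3 + (5 + N)*(N + c)/3)
(j(-170, -69) - 1*24943) + T(178) = ((-7/3 + (1/3)*(-69)**2 + (5/3)*(-69) + (5/3)*(-170) + (1/3)*(-69)*(-170)) - 1*24943) + (1/2)*(-83 + 178)/178 = ((-7/3 + (1/3)*4761 - 115 - 850/3 + 3910) - 24943) + (1/2)*(1/178)*95 = ((-7/3 + 1587 - 115 - 850/3 + 3910) - 24943) + 95/356 = (15289/3 - 24943) + 95/356 = -59540/3 + 95/356 = -21195955/1068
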